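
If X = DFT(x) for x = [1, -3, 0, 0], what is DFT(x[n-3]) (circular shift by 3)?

Time shift by 3: X_shifted[k] = ω_4^(3k) · X[k]
Shifted x = [-3, 0, 0, 1]

DFT(x[n-3]) = [-2, -3+1i, -4, -3-1i]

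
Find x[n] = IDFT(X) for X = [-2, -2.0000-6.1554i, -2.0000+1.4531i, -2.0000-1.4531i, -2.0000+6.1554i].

x[n] = (1/5) Σ(k=0 to 4) X[k] · e^(2πikn/5)

Computing each x[n]:
x[0] = -2
x[1] = 2
x[2] = 2
x[3] = -2
x[4] = -2

x = [-2, 2, 2, -2, -2]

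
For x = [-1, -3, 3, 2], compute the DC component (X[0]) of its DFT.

X[0] = Σ(n=0 to 3) x[n] · ω_4^0 = Σ x[n]
= (-1) + (-3) + (3) + (2)

X[0] = 1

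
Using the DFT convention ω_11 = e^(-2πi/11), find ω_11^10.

ω_11^10 = e^(-2πi·10/11)
= cos(-2π·10/11) + i·sin(-2π·10/11)
= cos(-20π/11) + i·sin(-20π/11)

ω_11^10 = cos(-20π/11) + i·sin(-20π/11) = 0.8413+0.5406i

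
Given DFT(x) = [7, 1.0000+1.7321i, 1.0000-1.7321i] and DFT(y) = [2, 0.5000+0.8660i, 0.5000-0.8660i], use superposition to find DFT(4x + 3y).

By linearity: DFT(4x + 3y) = 4·DFT(x) + 3·DFT(y)
= 4·[7, 1.0000+1.7321i, 1.0000-1.7321i] + 3·[2, 0.5000+0.8660i, 0.5000-0.8660i]

Computing element-wise:
Z[0] = 4·(7) + 3·(2) = 34
Z[1] = 4·(1.0000+1.7321i) + 3·(0.5000+0.8660i) = 5.5000+9.5264i
Z[2] = 4·(1.0000-1.7321i) + 3·(0.5000-0.8660i) = 5.5000-9.5264i

DFT(4x + 3y) = 4·X + 3·Y = [34, 5.5000+9.5264i, 5.5000-9.5264i]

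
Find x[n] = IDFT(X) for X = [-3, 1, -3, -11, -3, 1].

x[n] = (1/6) Σ(k=0 to 5) X[k] · e^(2πikn/6)

Computing each x[n]:
x[0] = -3
x[1] = 2
x[2] = -2
x[3] = 0
x[4] = -2
x[5] = 2

x = [-3, 2, -2, 0, -2, 2]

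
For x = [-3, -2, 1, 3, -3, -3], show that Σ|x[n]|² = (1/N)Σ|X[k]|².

Time domain:
Σ|x[n]|² = |-3|² + |-2|² + |1|² + |3|² + |-3|² + |-3|² = 41.0000

Frequency domain:
(1/6)Σ|X[k]|² = (1/6)(|-7|² + |-7.5000-4.3301i|² + |3.5000+2.5981i|² + |-3|² + |3.5000-2.5981i|² + |-7.5000+4.3301i|²) = (1/6)·246.0000 = 41.0000

Both sides agree, confirming Parseval's theorem.

Σ|x[n]|² = (1/N)Σ|X[k]|² = 41.0000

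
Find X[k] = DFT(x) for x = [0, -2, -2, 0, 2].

X[k] = Σ(n=0 to 4) x[n] · ω_5^(nk)
where ω_5 = e^(-2πi/5)

Computing each X[k]:
X[0] = -2
X[1] = 1.6180+4.9798i
X[2] = -0.6180+0.4490i
X[3] = -0.6180-0.4490i
X[4] = 1.6180-4.9798i

X = [-2, 1.6180+4.9798i, -0.6180+0.4490i, -0.6180-0.4490i, 1.6180-4.9798i]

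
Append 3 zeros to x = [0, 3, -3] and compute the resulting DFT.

Original 3-point DFT: [0, -5.1962i, 5.1962i]
Zero-padded 6-point DFT provides frequency interpolation.

DFT_6([x, 0, ...]) = [0, 3, -5.1962i, -6, 5.1962i, 3]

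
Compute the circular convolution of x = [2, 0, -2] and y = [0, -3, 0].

(x ⊛ y)[n] = Σ(m=0 to 2) x[m] · y[(n-m) mod 3]

Computing each output sample:
(x ⊛ y)[0] = 6
(x ⊛ y)[1] = -6
(x ⊛ y)[2] = 0

x ⊛ y = [6, -6, 0]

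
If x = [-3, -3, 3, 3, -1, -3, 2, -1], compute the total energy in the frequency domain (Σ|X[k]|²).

Parseval: Σ|x[n]|² = (1/N)Σ|X[k]|², so Σ|X[k]|² = N·Σ|x[n]|² = 8·51.0000

Σ|X[k]|² = N·Σ|x[n]|² = 8·51.0000 = 408.0000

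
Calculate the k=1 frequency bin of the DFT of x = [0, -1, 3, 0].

X[1] = Σ(n=0 to 3) x[n] · ω_4^(1n) where ω_4 = e^(-2πi/4)
= (0)·ω_4^0 + (-1)·ω_4^1 + (3)·ω_4^2 + (0)·ω_4^3

X[1] = -3+1i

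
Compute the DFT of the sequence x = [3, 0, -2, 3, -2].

X[k] = Σ(n=0 to 4) x[n] · ω_5^(nk)
where ω_5 = e^(-2πi/5)

Computing each X[k]:
X[0] = 2
X[1] = 1.5729+1.0368i
X[2] = 4.9271-5.9309i
X[3] = 4.9271+5.9309i
X[4] = 1.5729-1.0368i

X = [2, 1.5729+1.0368i, 4.9271-5.9309i, 4.9271+5.9309i, 1.5729-1.0368i]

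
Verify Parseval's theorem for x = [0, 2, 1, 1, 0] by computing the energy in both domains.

Time domain:
Σ|x[n]|² = |0|² + |2|² + |1|² + |1|² + |0|² = 6.0000

Frequency domain:
(1/5)Σ|X[k]|² = (1/5)(|4|² + |-1.0000-1.9021i|² + |-1.0000-1.1756i|² + |-1.0000+1.1756i|² + |-1.0000+1.9021i|²) = (1/5)·30.0000 = 6.0000

Both sides agree, confirming Parseval's theorem.

Σ|x[n]|² = (1/N)Σ|X[k]|² = 6.0000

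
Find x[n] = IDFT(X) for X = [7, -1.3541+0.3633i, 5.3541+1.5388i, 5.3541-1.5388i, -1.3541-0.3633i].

x[n] = (1/5) Σ(k=0 to 4) X[k] · e^(2πikn/5)

Computing each x[n]:
x[0] = 3
x[1] = -1
x[2] = 3
x[3] = 2
x[4] = 0

x = [3, -1, 3, 2, 0]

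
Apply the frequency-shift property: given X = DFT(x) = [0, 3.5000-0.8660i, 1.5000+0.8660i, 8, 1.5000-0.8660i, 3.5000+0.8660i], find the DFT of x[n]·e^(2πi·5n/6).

Modulation property: DFT(ω_6^(-5n)·x[n]) = X[(k-5) mod 6], so circularly shift X by 5 positions.

X[k-5] = [3.5000-0.8660i, 1.5000+0.8660i, 8, 1.5000-0.8660i, 3.5000+0.8660i, 0]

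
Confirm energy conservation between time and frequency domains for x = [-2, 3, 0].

Time domain:
Σ|x[n]|² = |-2|² + |3|² + |0|² = 13.0000

Frequency domain:
(1/3)Σ|X[k]|² = (1/3)(|1|² + |-3.5000-2.5981i|² + |-3.5000+2.5981i|²) = (1/3)·39.0000 = 13.0000

Both sides agree, confirming Parseval's theorem.

Σ|x[n]|² = (1/N)Σ|X[k]|² = 13.0000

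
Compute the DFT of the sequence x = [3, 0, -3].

X[k] = Σ(n=0 to 2) x[n] · ω_3^(nk)
where ω_3 = e^(-2πi/3)

Computing each X[k]:
X[0] = 0
X[1] = 4.5000-2.5981i
X[2] = 4.5000+2.5981i

X = [0, 4.5000-2.5981i, 4.5000+2.5981i]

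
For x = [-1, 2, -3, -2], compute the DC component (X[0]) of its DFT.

X[0] = Σ(n=0 to 3) x[n] · ω_4^0 = Σ x[n]
= (-1) + (2) + (-3) + (-2)

X[0] = -4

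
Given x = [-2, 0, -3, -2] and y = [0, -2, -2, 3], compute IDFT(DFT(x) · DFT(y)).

(x ⊛ y)[n] = Σ(m=0 to 3) x[m] · y[(n-m) mod 4]

Computing each output sample:
(x ⊛ y)[0] = 10
(x ⊛ y)[1] = -1
(x ⊛ y)[2] = -2
(x ⊛ y)[3] = 0

x ⊛ y = [10, -1, -2, 0]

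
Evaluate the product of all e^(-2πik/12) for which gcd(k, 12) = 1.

The primitive 12th roots of unity are ω_12^k for k coprime to 12: k ∈ {1, 5, 7, 11}
Their product equals the constant term of the cyclotomic polynomial Φ_12(x) up to sign.
For n ≥ 3, the product of all primitive nth roots of unity is 1. (For n=1 it is 1; for n=2 it is -1.)

1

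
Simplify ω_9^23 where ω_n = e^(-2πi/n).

Since ω_9^9 = 1, powers reduce modulo 9.
23 mod 9 = 5
So ω_9^23 = ω_9^5 = e^(-2πi·5/9)

ω_9^23 = ω_9^5 = -0.9397+0.3420i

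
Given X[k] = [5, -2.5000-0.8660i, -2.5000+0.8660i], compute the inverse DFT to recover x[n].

x[n] = (1/3) Σ(k=0 to 2) X[k] · e^(2πikn/3)

Computing each x[n]:
x[0] = 0
x[1] = 3
x[2] = 2

x = [0, 3, 2]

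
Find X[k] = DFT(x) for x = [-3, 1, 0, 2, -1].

X[k] = Σ(n=0 to 4) x[n] · ω_5^(nk)
where ω_5 = e^(-2πi/5)

Computing each X[k]:
X[0] = -1
X[1] = -4.6180-0.7265i
X[2] = -2.3820-3.0777i
X[3] = -2.3820+3.0777i
X[4] = -4.6180+0.7265i

X = [-1, -4.6180-0.7265i, -2.3820-3.0777i, -2.3820+3.0777i, -4.6180+0.7265i]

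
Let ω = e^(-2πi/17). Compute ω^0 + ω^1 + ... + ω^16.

Sum of all nth roots of unity equals 0 for n > 1 (geometric series with r ≠ 1).

0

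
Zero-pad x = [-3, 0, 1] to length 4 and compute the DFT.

Original 3-point DFT: [-2, -3.5000+0.8660i, -3.5000-0.8660i]
Zero-padded 4-point DFT provides frequency interpolation.

DFT_4([x, 0, ...]) = [-2, -4, -2, -4]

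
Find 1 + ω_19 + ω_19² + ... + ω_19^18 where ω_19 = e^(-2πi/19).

Sum of all nth roots of unity equals 0 for n > 1 (geometric series with r ≠ 1).

0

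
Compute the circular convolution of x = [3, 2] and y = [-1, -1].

(x ⊛ y)[n] = Σ(m=0 to 1) x[m] · y[(n-m) mod 2]

Computing each output sample:
(x ⊛ y)[0] = -5
(x ⊛ y)[1] = -5

x ⊛ y = [-5, -5]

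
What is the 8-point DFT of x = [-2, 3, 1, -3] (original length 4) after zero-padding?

Original 4-point DFT: [-1, -3-6i, -1, -3+6i]
Zero-padded 8-point DFT provides frequency interpolation.

DFT_8([x, 0, ...]) = [-1, 2.2426-1.0000i, -3-6i, -6.2426+1.0000i, -1, -6.2426-1.0000i, -3+6i, 2.2426+1.0000i]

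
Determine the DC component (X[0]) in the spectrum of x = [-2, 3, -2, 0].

X[0] = Σ(n=0 to 3) x[n] · ω_4^0 = Σ x[n]
= (-2) + (3) + (-2) + (0)

X[0] = -1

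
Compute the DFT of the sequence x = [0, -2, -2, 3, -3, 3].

X[k] = Σ(n=0 to 5) x[n] · ω_6^(nk)
where ω_6 = e^(-2πi/6)

Computing each X[k]:
X[0] = -1
X[1] = 3.4641i
X[2] = 5.0000+5.1962i
X[3] = -9
X[4] = 5.0000-5.1962i
X[5] = -3.4641i

X = [-1, 3.4641i, 5.0000+5.1962i, -9, 5.0000-5.1962i, -3.4641i]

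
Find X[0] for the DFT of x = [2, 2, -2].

X[0] = Σ(n=0 to 2) x[n] · ω_3^0 = Σ x[n]
= (2) + (2) + (-2)

X[0] = 2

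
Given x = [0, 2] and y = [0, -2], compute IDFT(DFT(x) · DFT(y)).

(x ⊛ y)[n] = Σ(m=0 to 1) x[m] · y[(n-m) mod 2]

Computing each output sample:
(x ⊛ y)[0] = -4
(x ⊛ y)[1] = 0

x ⊛ y = [-4, 0]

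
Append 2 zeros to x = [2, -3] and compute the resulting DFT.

Original 2-point DFT: [-1, 5]
Zero-padded 4-point DFT provides frequency interpolation.

DFT_4([x, 0, ...]) = [-1, 2+3i, 5, 2-3i]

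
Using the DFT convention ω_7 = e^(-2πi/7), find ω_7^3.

ω_7^3 = e^(-2πi·3/7)
= cos(-2π·3/7) + i·sin(-2π·3/7)
= cos(-6π/7) + i·sin(-6π/7)

ω_7^3 = cos(-6π/7) + i·sin(-6π/7) = -0.9010-0.4339i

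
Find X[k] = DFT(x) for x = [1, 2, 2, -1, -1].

X[k] = Σ(n=0 to 4) x[n] · ω_5^(nk)
where ω_5 = e^(-2πi/5)

Computing each X[k]:
X[0] = 3
X[1] = 0.5000-4.6165i
X[2] = 0.5000+1.0898i
X[3] = 0.5000-1.0898i
X[4] = 0.5000+4.6165i

X = [3, 0.5000-4.6165i, 0.5000+1.0898i, 0.5000-1.0898i, 0.5000+4.6165i]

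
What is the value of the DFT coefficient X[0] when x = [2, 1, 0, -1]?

X[0] = Σ(n=0 to 3) x[n] · ω_4^0 = Σ x[n]
= (2) + (1) + (0) + (-1)

X[0] = 2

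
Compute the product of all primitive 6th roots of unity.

The primitive 6th roots of unity are ω_6^k for k coprime to 6: k ∈ {1, 5}
Their product equals the constant term of the cyclotomic polynomial Φ_6(x) up to sign.
For n ≥ 3, the product of all primitive nth roots of unity is 1. (For n=1 it is 1; for n=2 it is -1.)

1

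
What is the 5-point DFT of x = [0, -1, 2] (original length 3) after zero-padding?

Original 3-point DFT: [1, -0.5000+2.5981i, -0.5000-2.5981i]
Zero-padded 5-point DFT provides frequency interpolation.

DFT_5([x, 0, ...]) = [1, -1.9271-0.2245i, 1.4271+2.4899i, 1.4271-2.4899i, -1.9271+0.2245i]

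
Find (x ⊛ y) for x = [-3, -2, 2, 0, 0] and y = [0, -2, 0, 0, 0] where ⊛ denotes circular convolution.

(x ⊛ y)[n] = Σ(m=0 to 4) x[m] · y[(n-m) mod 5]

Computing each output sample:
(x ⊛ y)[0] = 0
(x ⊛ y)[1] = 6
(x ⊛ y)[2] = 4
(x ⊛ y)[3] = -4
(x ⊛ y)[4] = 0

x ⊛ y = [0, 6, 4, -4, 0]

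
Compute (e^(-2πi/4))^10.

Since ω_4^4 = 1, powers reduce modulo 4.
10 mod 4 = 2
So ω_4^10 = ω_4^2 = e^(-2πi·2/4)

ω_4^10 = ω_4^2 = -1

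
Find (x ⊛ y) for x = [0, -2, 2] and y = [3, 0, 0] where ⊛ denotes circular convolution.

(x ⊛ y)[n] = Σ(m=0 to 2) x[m] · y[(n-m) mod 3]

Computing each output sample:
(x ⊛ y)[0] = 0
(x ⊛ y)[1] = -6
(x ⊛ y)[2] = 6

x ⊛ y = [0, -6, 6]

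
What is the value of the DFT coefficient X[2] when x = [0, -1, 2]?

X[2] = Σ(n=0 to 2) x[n] · ω_3^(2n) where ω_3 = e^(-2πi/3)
= (0)·ω_3^0 + (-1)·ω_3^2 + (2)·ω_3^4

X[2] = -0.5000-2.5981i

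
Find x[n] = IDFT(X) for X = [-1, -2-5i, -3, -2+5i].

x[n] = (1/4) Σ(k=0 to 3) X[k] · e^(2πikn/4)

Computing each x[n]:
x[0] = -2
x[1] = 3
x[2] = 0
x[3] = -2

x = [-2, 3, 0, -2]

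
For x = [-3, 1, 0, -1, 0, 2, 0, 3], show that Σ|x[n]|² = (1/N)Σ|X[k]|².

Time domain:
Σ|x[n]|² = |-3|² + |1|² + |0|² + |-1|² + |0|² + |2|² + |0|² + |3|² = 24.0000

Frequency domain:
(1/8)Σ|X[k]|² = (1/8)(|2|² + |-0.8787+3.5355i|² + |-3-1i|² + |-5.1213+3.5355i|² + |-8|² + |-5.1213-3.5355i|² + |-3+1i|² + |-0.8787-3.5355i|²) = (1/8)·192.0000 = 24.0000

Both sides agree, confirming Parseval's theorem.

Σ|x[n]|² = (1/N)Σ|X[k]|² = 24.0000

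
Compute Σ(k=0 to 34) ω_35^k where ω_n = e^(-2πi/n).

Sum of all nth roots of unity equals 0 for n > 1 (geometric series with r ≠ 1).

0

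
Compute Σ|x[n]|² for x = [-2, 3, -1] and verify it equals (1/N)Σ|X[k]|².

Time domain:
Σ|x[n]|² = |-2|² + |3|² + |-1|² = 14.0000

Frequency domain:
(1/3)Σ|X[k]|² = (1/3)(|0|² + |-3.0000-3.4641i|² + |-3.0000+3.4641i|²) = (1/3)·42.0000 = 14.0000

Both sides agree, confirming Parseval's theorem.

Σ|x[n]|² = (1/N)Σ|X[k]|² = 14.0000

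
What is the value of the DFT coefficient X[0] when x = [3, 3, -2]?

X[0] = Σ(n=0 to 2) x[n] · ω_3^0 = Σ x[n]
= (3) + (3) + (-2)

X[0] = 4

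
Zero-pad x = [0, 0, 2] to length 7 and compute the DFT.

Original 3-point DFT: [2, -1.0000+1.7321i, -1.0000-1.7321i]
Zero-padded 7-point DFT provides frequency interpolation.

DFT_7([x, 0, ...]) = [2, -0.4450-1.9499i, -1.8019+0.8678i, 1.2470+1.5637i, 1.2470-1.5637i, -1.8019-0.8678i, -0.4450+1.9499i]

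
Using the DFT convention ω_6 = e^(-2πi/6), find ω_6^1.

ω_6^1 = e^(-2πi·1/6)
= cos(-2π·1/6) + i·sin(-2π·1/6)
= cos(-2π/6) + i·sin(-2π/6)

ω_6^1 = cos(-2π/6) + i·sin(-2π/6) = 0.5000-0.8660i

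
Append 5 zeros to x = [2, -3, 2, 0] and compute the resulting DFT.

Original 4-point DFT: [1, 3i, 7, -3i]
Zero-padded 9-point DFT provides frequency interpolation.

DFT_9([x, 0, ...]) = [1, 0.0492-0.0413i, -0.4003+2.2704i, 2.5000+4.3301i, 6.3512+2.3116i, 6.3512-2.3116i, 2.5000-4.3301i, -0.4003-2.2704i, 0.0492+0.0413i]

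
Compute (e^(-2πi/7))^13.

Since ω_7^7 = 1, powers reduce modulo 7.
13 mod 7 = 6
So ω_7^13 = ω_7^6 = e^(-2πi·6/7)

ω_7^13 = ω_7^6 = 0.6235+0.7818i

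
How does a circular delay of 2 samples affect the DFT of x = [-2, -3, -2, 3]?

Time shift by 2: X_shifted[k] = ω_4^(2k) · X[k]
Shifted x = [-2, 3, -2, -3]

DFT(x[n-2]) = [-4, -6i, -4, 6i]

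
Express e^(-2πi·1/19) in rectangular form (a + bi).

ω_19^1 = e^(-2πi·1/19)
= cos(-2π·1/19) + i·sin(-2π·1/19)
= cos(-2π/19) + i·sin(-2π/19)

ω_19^1 = cos(-2π/19) + i·sin(-2π/19) = 0.9458-0.3247i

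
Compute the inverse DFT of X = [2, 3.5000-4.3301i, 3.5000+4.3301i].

x[n] = (1/3) Σ(k=0 to 2) X[k] · e^(2πikn/3)

Computing each x[n]:
x[0] = 3
x[1] = 2
x[2] = -3

x = [3, 2, -3]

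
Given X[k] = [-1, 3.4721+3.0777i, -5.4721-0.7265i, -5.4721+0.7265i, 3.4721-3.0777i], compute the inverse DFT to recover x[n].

x[n] = (1/5) Σ(k=0 to 4) X[k] · e^(2πikn/5)

Computing each x[n]:
x[0] = -1
x[1] = 1
x[2] = -3
x[3] = -1
x[4] = 3

x = [-1, 1, -3, -1, 3]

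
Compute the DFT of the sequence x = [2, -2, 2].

X[k] = Σ(n=0 to 2) x[n] · ω_3^(nk)
where ω_3 = e^(-2πi/3)

Computing each X[k]:
X[0] = 2
X[1] = 2.0000+3.4641i
X[2] = 2.0000-3.4641i

X = [2, 2.0000+3.4641i, 2.0000-3.4641i]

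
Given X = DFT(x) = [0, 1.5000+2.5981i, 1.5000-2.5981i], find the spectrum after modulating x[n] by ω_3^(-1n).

Modulation property: DFT(ω_3^(-1n)·x[n]) = X[(k-1) mod 3], so circularly shift X by 1 positions.

X[k-1] = [1.5000-2.5981i, 0, 1.5000+2.5981i]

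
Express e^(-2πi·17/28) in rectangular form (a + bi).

ω_28^17 = e^(-2πi·17/28)
= cos(-2π·17/28) + i·sin(-2π·17/28)
= cos(-34π/28) + i·sin(-34π/28)

ω_28^17 = cos(-34π/28) + i·sin(-34π/28) = -0.7818+0.6235i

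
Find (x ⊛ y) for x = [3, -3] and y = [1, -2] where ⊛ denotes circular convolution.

(x ⊛ y)[n] = Σ(m=0 to 1) x[m] · y[(n-m) mod 2]

Computing each output sample:
(x ⊛ y)[0] = 9
(x ⊛ y)[1] = -9

x ⊛ y = [9, -9]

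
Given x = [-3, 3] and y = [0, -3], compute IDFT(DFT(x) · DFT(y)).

(x ⊛ y)[n] = Σ(m=0 to 1) x[m] · y[(n-m) mod 2]

Computing each output sample:
(x ⊛ y)[0] = -9
(x ⊛ y)[1] = 9

x ⊛ y = [-9, 9]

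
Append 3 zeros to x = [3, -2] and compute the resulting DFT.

Original 2-point DFT: [1, 5]
Zero-padded 5-point DFT provides frequency interpolation.

DFT_5([x, 0, ...]) = [1, 2.3820+1.9021i, 4.6180+1.1756i, 4.6180-1.1756i, 2.3820-1.9021i]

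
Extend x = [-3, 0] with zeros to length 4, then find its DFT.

Original 2-point DFT: [-3, -3]
Zero-padded 4-point DFT provides frequency interpolation.

DFT_4([x, 0, ...]) = [-3, -3, -3, -3]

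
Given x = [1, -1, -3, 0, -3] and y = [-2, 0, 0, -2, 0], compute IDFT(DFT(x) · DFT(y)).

(x ⊛ y)[n] = Σ(m=0 to 4) x[m] · y[(n-m) mod 5]

Computing each output sample:
(x ⊛ y)[0] = 4
(x ⊛ y)[1] = 2
(x ⊛ y)[2] = 12
(x ⊛ y)[3] = -2
(x ⊛ y)[4] = 8

x ⊛ y = [4, 2, 12, -2, 8]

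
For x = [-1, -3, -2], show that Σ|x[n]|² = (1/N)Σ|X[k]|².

Time domain:
Σ|x[n]|² = |-1|² + |-3|² + |-2|² = 14.0000

Frequency domain:
(1/3)Σ|X[k]|² = (1/3)(|-6|² + |1.5000+0.8660i|² + |1.5000-0.8660i|²) = (1/3)·42.0000 = 14.0000

Both sides agree, confirming Parseval's theorem.

Σ|x[n]|² = (1/N)Σ|X[k]|² = 14.0000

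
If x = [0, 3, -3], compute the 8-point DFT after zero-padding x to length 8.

Original 3-point DFT: [0, -5.1962i, 5.1962i]
Zero-padded 8-point DFT provides frequency interpolation.

DFT_8([x, 0, ...]) = [0, 2.1213+0.8787i, 3-3i, -2.1213-5.1213i, -6, -2.1213+5.1213i, 3+3i, 2.1213-0.8787i]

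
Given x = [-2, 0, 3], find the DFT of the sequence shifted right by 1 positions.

Time shift by 1: X_shifted[k] = ω_3^(1k) · X[k]
Shifted x = [3, -2, 0]

DFT(x[n-1]) = [1, 4.0000+1.7321i, 4.0000-1.7321i]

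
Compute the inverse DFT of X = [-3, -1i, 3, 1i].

x[n] = (1/4) Σ(k=0 to 3) X[k] · e^(2πikn/4)

Computing each x[n]:
x[0] = 0
x[1] = -1
x[2] = 0
x[3] = -2

x = [0, -1, 0, -2]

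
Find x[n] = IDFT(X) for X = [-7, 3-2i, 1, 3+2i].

x[n] = (1/4) Σ(k=0 to 3) X[k] · e^(2πikn/4)

Computing each x[n]:
x[0] = 0
x[1] = -1
x[2] = -3
x[3] = -3

x = [0, -1, -3, -3]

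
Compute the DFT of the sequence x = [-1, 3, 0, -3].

X[k] = Σ(n=0 to 3) x[n] · ω_4^(nk)
where ω_4 = e^(-2πi/4)

Computing each X[k]:
X[0] = -1
X[1] = -1-6i
X[2] = -1
X[3] = -1+6i

X = [-1, -1-6i, -1, -1+6i]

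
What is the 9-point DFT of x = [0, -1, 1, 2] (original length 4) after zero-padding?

Original 4-point DFT: [2, -1+3i, 0, -1-3i]
Zero-padded 9-point DFT provides frequency interpolation.

DFT_9([x, 0, ...]) = [2, -1.5924-2.0741i, -2.1133+2.3748i, 2.0000+1.7321i, 0.7057-0.7472i, 0.7057+0.7472i, 2.0000-1.7321i, -2.1133-2.3748i, -1.5924+2.0741i]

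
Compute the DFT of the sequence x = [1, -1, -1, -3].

X[k] = Σ(n=0 to 3) x[n] · ω_4^(nk)
where ω_4 = e^(-2πi/4)

Computing each X[k]:
X[0] = -4
X[1] = 2-2i
X[2] = 4
X[3] = 2+2i

X = [-4, 2-2i, 4, 2+2i]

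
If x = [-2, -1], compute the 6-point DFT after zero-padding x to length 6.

Original 2-point DFT: [-3, -1]
Zero-padded 6-point DFT provides frequency interpolation.

DFT_6([x, 0, ...]) = [-3, -2.5000+0.8660i, -1.5000+0.8660i, -1, -1.5000-0.8660i, -2.5000-0.8660i]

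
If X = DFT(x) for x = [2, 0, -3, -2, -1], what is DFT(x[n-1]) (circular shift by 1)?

Time shift by 1: X_shifted[k] = ω_5^(1k) · X[k]
Shifted x = [-1, 2, 0, -3, -2]

DFT(x[n-1]) = [-4, 1.4271-5.5676i, -1.9271+0.5020i, -1.9271-0.5020i, 1.4271+5.5676i]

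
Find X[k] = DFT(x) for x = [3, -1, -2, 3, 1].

X[k] = Σ(n=0 to 4) x[n] · ω_5^(nk)
where ω_5 = e^(-2πi/5)

Computing each X[k]:
X[0] = 4
X[1] = 2.1910+4.8410i
X[2] = 3.3090-3.5797i
X[3] = 3.3090+3.5797i
X[4] = 2.1910-4.8410i

X = [4, 2.1910+4.8410i, 3.3090-3.5797i, 3.3090+3.5797i, 2.1910-4.8410i]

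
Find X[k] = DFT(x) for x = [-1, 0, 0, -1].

X[k] = Σ(n=0 to 3) x[n] · ω_4^(nk)
where ω_4 = e^(-2πi/4)

Computing each X[k]:
X[0] = -2
X[1] = -1-1i
X[2] = 0
X[3] = -1+1i

X = [-2, -1-1i, 0, -1+1i]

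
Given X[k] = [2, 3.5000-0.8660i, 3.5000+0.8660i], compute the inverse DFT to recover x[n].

x[n] = (1/3) Σ(k=0 to 2) X[k] · e^(2πikn/3)

Computing each x[n]:
x[0] = 3
x[1] = 0
x[2] = -1

x = [3, 0, -1]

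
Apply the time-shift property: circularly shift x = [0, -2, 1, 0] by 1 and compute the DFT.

Time shift by 1: X_shifted[k] = ω_4^(1k) · X[k]
Shifted x = [0, 0, -2, 1]

DFT(x[n-1]) = [-1, 2+1i, -3, 2-1i]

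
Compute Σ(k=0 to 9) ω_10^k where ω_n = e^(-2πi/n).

Sum of all nth roots of unity equals 0 for n > 1 (geometric series with r ≠ 1).

0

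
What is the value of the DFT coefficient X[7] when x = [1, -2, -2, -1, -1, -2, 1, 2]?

X[7] = Σ(n=0 to 7) x[n] · ω_8^(7n) where ω_8 = e^(-2πi/8)
= (1)·ω_8^0 + (-2)·ω_8^7 + (-2)·ω_8^14 + (-1)·ω_8^21 + (-1)·ω_8^28 + (-2)·ω_8^35 + (1)·ω_8^42 + (2)·ω_8^49

X[7] = 4.1213-5.1213i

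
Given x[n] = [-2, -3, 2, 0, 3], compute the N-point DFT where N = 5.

X[k] = Σ(n=0 to 4) x[n] · ω_5^(nk)
where ω_5 = e^(-2πi/5)

Computing each X[k]:
X[0] = 0
X[1] = -3.6180+4.5308i
X[2] = -1.3820+5.4288i
X[3] = -1.3820-5.4288i
X[4] = -3.6180-4.5308i

X = [0, -3.6180+4.5308i, -1.3820+5.4288i, -1.3820-5.4288i, -3.6180-4.5308i]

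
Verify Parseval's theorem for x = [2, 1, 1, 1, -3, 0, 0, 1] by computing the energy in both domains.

Time domain:
Σ|x[n]|² = |2|² + |1|² + |1|² + |1|² + |-3|² + |0|² + |0|² + |1|² = 17.0000

Frequency domain:
(1/8)Σ|X[k]|² = (1/8)(|3|² + |5.7071-1.7071i|² + |-2+1i|² + |4.2929+0.2929i|² + |-3|² + |4.2929-0.2929i|² + |-2-1i|² + |5.7071+1.7071i|²) = (1/8)·136.0000 = 17.0000

Both sides agree, confirming Parseval's theorem.

Σ|x[n]|² = (1/N)Σ|X[k]|² = 17.0000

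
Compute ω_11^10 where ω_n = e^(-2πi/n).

ω_11^10 = e^(-2πi·10/11)
= cos(-2π·10/11) + i·sin(-2π·10/11)
= cos(-20π/11) + i·sin(-20π/11)

ω_11^10 = cos(-20π/11) + i·sin(-20π/11) = 0.8413+0.5406i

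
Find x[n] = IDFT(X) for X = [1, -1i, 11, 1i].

x[n] = (1/4) Σ(k=0 to 3) X[k] · e^(2πikn/4)

Computing each x[n]:
x[0] = 3
x[1] = -2
x[2] = 3
x[3] = -3

x = [3, -2, 3, -3]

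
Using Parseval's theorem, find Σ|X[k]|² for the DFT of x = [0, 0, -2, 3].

Parseval: Σ|x[n]|² = (1/N)Σ|X[k]|², so Σ|X[k]|² = N·Σ|x[n]|² = 4·13.0000

Σ|X[k]|² = N·Σ|x[n]|² = 4·13.0000 = 52.0000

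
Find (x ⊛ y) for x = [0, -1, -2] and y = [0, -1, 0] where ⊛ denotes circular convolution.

(x ⊛ y)[n] = Σ(m=0 to 2) x[m] · y[(n-m) mod 3]

Computing each output sample:
(x ⊛ y)[0] = 2
(x ⊛ y)[1] = 0
(x ⊛ y)[2] = 1

x ⊛ y = [2, 0, 1]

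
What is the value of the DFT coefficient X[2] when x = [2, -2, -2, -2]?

X[2] = Σ(n=0 to 3) x[n] · ω_4^(2n) where ω_4 = e^(-2πi/4)
= (2)·ω_4^0 + (-2)·ω_4^2 + (-2)·ω_4^4 + (-2)·ω_4^6

X[2] = 4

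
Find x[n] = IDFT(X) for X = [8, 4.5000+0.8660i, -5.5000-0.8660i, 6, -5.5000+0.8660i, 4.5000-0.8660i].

x[n] = (1/6) Σ(k=0 to 5) X[k] · e^(2πikn/6)

Computing each x[n]:
x[0] = 2
x[1] = 2
x[2] = 2
x[3] = -3
x[4] = 3
x[5] = 2

x = [2, 2, 2, -3, 3, 2]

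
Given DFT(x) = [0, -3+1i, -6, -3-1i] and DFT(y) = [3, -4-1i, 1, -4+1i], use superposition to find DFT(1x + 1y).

By linearity: DFT(1x + 1y) = 1·DFT(x) + 1·DFT(y)
= 1·[0, -3+1i, -6, -3-1i] + 1·[3, -4-1i, 1, -4+1i]

Computing element-wise:
Z[0] = 1·(0) + 1·(3) = 3
Z[1] = 1·(-3+1i) + 1·(-4-1i) = -7
Z[2] = 1·(-6) + 1·(1) = -5
Z[3] = 1·(-3-1i) + 1·(-4+1i) = -7

DFT(1x + 1y) = 1·X + 1·Y = [3, -7, -5, -7]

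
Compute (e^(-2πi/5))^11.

Since ω_5^5 = 1, powers reduce modulo 5.
11 mod 5 = 1
So ω_5^11 = ω_5^1 = e^(-2πi·1/5)

ω_5^11 = ω_5^1 = 0.3090-0.9511i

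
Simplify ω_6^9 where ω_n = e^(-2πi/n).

Since ω_6^6 = 1, powers reduce modulo 6.
9 mod 6 = 3
So ω_6^9 = ω_6^3 = e^(-2πi·3/6)

ω_6^9 = ω_6^3 = -1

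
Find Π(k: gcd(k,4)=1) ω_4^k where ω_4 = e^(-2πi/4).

The primitive 4th roots of unity are ω_4^k for k coprime to 4: k ∈ {1, 3}
Their product equals the constant term of the cyclotomic polynomial Φ_4(x) up to sign.
For n ≥ 3, the product of all primitive nth roots of unity is 1. (For n=1 it is 1; for n=2 it is -1.)

1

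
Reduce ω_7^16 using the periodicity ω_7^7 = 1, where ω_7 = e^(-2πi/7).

Since ω_7^7 = 1, powers reduce modulo 7.
16 mod 7 = 2
So ω_7^16 = ω_7^2 = e^(-2πi·2/7)

ω_7^16 = ω_7^2 = -0.2225-0.9749i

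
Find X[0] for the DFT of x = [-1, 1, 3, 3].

X[0] = Σ(n=0 to 3) x[n] · ω_4^0 = Σ x[n]
= (-1) + (1) + (3) + (3)

X[0] = 6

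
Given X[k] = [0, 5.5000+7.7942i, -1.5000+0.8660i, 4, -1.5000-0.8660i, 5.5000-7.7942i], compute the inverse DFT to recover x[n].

x[n] = (1/6) Σ(k=0 to 5) X[k] · e^(2πikn/6)

Computing each x[n]:
x[0] = 2
x[1] = -2
x[2] = -2
x[3] = -3
x[4] = 2
x[5] = 3

x = [2, -2, -2, -3, 2, 3]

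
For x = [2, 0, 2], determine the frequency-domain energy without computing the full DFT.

Parseval: Σ|x[n]|² = (1/N)Σ|X[k]|², so Σ|X[k]|² = N·Σ|x[n]|² = 3·8.0000

Σ|X[k]|² = N·Σ|x[n]|² = 3·8.0000 = 24.0000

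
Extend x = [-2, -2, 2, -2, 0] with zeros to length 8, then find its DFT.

Original 5-point DFT: [-4, -2.6180-0.4490i, -0.3820+4.9798i, -0.3820-4.9798i, -2.6180+0.4490i]
Zero-padded 8-point DFT provides frequency interpolation.

DFT_8([x, 0, ...]) = [-4, -2.0000+0.8284i, -4, -2.0000+4.8284i, 4, -2.0000-4.8284i, -4, -2.0000-0.8284i]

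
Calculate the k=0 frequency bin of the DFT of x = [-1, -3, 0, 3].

X[0] = Σ(n=0 to 3) x[n] · ω_4^0 = Σ x[n]
= (-1) + (-3) + (0) + (3)

X[0] = -1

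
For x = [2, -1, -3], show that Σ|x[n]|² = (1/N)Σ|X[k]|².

Time domain:
Σ|x[n]|² = |2|² + |-1|² + |-3|² = 14.0000

Frequency domain:
(1/3)Σ|X[k]|² = (1/3)(|-2|² + |4.0000-1.7321i|² + |4.0000+1.7321i|²) = (1/3)·42.0000 = 14.0000

Both sides agree, confirming Parseval's theorem.

Σ|x[n]|² = (1/N)Σ|X[k]|² = 14.0000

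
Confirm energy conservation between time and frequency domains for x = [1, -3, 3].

Time domain:
Σ|x[n]|² = |1|² + |-3|² + |3|² = 19.0000

Frequency domain:
(1/3)Σ|X[k]|² = (1/3)(|1|² + |1.0000+5.1962i|² + |1.0000-5.1962i|²) = (1/3)·57.0000 = 19.0000

Both sides agree, confirming Parseval's theorem.

Σ|x[n]|² = (1/N)Σ|X[k]|² = 19.0000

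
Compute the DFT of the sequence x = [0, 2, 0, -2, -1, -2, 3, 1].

X[k] = Σ(n=0 to 7) x[n] · ω_8^(nk)
where ω_8 = e^(-2πi/8)

Computing each X[k]:
X[0] = 1
X[1] = 5.9497+2.2929i
X[2] = -4-1i
X[3] = -3.9497-3.7071i
X[4] = 3
X[5] = -3.9497+3.7071i
X[6] = -4+1i
X[7] = 5.9497-2.2929i

X = [1, 5.9497+2.2929i, -4-1i, -3.9497-3.7071i, 3, -3.9497+3.7071i, -4+1i, 5.9497-2.2929i]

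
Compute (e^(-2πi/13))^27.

Since ω_13^13 = 1, powers reduce modulo 13.
27 mod 13 = 1
So ω_13^27 = ω_13^1 = e^(-2πi·1/13)

ω_13^27 = ω_13^1 = 0.8855-0.4647i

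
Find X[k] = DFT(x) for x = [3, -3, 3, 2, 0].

X[k] = Σ(n=0 to 4) x[n] · ω_5^(nk)
where ω_5 = e^(-2πi/5)

Computing each X[k]:
X[0] = 5
X[1] = -1.9721+2.2654i
X[2] = 6.9721+2.7144i
X[3] = 6.9721-2.7144i
X[4] = -1.9721-2.2654i

X = [5, -1.9721+2.2654i, 6.9721+2.7144i, 6.9721-2.7144i, -1.9721-2.2654i]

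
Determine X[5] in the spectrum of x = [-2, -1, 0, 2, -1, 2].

X[5] = Σ(n=0 to 5) x[n] · ω_6^(5n) where ω_6 = e^(-2πi/6)
= (-2)·ω_6^0 + (-1)·ω_6^5 + (0)·ω_6^10 + (2)·ω_6^15 + (-1)·ω_6^20 + (2)·ω_6^25

X[5] = -3.0000-1.7321i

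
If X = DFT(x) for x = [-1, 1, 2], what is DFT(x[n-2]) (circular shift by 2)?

Time shift by 2: X_shifted[k] = ω_3^(2k) · X[k]
Shifted x = [1, 2, -1]

DFT(x[n-2]) = [2, 0.5000-2.5981i, 0.5000+2.5981i]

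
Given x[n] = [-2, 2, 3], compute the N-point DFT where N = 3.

X[k] = Σ(n=0 to 2) x[n] · ω_3^(nk)
where ω_3 = e^(-2πi/3)

Computing each X[k]:
X[0] = 3
X[1] = -4.5000+0.8660i
X[2] = -4.5000-0.8660i

X = [3, -4.5000+0.8660i, -4.5000-0.8660i]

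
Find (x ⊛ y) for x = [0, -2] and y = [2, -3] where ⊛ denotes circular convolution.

(x ⊛ y)[n] = Σ(m=0 to 1) x[m] · y[(n-m) mod 2]

Computing each output sample:
(x ⊛ y)[0] = 6
(x ⊛ y)[1] = -4

x ⊛ y = [6, -4]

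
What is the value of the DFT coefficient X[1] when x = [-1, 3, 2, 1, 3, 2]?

X[1] = Σ(n=0 to 5) x[n] · ω_6^(1n) where ω_6 = e^(-2πi/6)
= (-1)·ω_6^0 + (3)·ω_6^1 + (2)·ω_6^2 + (1)·ω_6^3 + (3)·ω_6^4 + (2)·ω_6^5

X[1] = -2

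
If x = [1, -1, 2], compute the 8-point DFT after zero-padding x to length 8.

Original 3-point DFT: [2, 0.5000+2.5981i, 0.5000-2.5981i]
Zero-padded 8-point DFT provides frequency interpolation.

DFT_8([x, 0, ...]) = [2, 0.2929-1.2929i, -1+1i, 1.7071+2.7071i, 4, 1.7071-2.7071i, -1-1i, 0.2929+1.2929i]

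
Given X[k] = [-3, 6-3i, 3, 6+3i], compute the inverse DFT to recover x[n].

x[n] = (1/4) Σ(k=0 to 3) X[k] · e^(2πikn/4)

Computing each x[n]:
x[0] = 3
x[1] = 0
x[2] = -3
x[3] = -3

x = [3, 0, -3, -3]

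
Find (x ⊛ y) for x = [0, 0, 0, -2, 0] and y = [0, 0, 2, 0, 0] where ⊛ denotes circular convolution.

(x ⊛ y)[n] = Σ(m=0 to 4) x[m] · y[(n-m) mod 5]

Computing each output sample:
(x ⊛ y)[0] = -4
(x ⊛ y)[1] = 0
(x ⊛ y)[2] = 0
(x ⊛ y)[3] = 0
(x ⊛ y)[4] = 0

x ⊛ y = [-4, 0, 0, 0, 0]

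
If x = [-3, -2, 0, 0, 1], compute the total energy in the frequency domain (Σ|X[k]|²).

Parseval: Σ|x[n]|² = (1/N)Σ|X[k]|², so Σ|X[k]|² = N·Σ|x[n]|² = 5·14.0000

Σ|X[k]|² = N·Σ|x[n]|² = 5·14.0000 = 70.0000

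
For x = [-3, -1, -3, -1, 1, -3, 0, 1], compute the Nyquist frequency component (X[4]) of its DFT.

X[4] = Σ(n=0 to 7) x[n] · ω_8^(4n) where ω_8 = e^(-2πi/8)
= (-3)·ω_8^0 + (-1)·ω_8^4 + (-3)·ω_8^8 + (-1)·ω_8^12 + (1)·ω_8^16 + (-3)·ω_8^20 + (0)·ω_8^24 + (1)·ω_8^28

X[4] = -1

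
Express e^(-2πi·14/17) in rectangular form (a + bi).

ω_17^14 = e^(-2πi·14/17)
= cos(-2π·14/17) + i·sin(-2π·14/17)
= cos(-28π/17) + i·sin(-28π/17)

ω_17^14 = cos(-28π/17) + i·sin(-28π/17) = 0.4457+0.8952i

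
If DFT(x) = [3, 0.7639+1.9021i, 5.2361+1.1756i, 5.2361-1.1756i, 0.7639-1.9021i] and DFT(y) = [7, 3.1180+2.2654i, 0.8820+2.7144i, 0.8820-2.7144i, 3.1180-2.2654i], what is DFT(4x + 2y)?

By linearity: DFT(4x + 2y) = 4·DFT(x) + 2·DFT(y)
= 4·[3, 0.7639+1.9021i, 5.2361+1.1756i, 5.2361-1.1756i, 0.7639-1.9021i] + 2·[7, 3.1180+2.2654i, 0.8820+2.7144i, 0.8820-2.7144i, 3.1180-2.2654i]

Computing element-wise:
Z[0] = 4·(3) + 2·(7) = 26
Z[1] = 4·(0.7639+1.9021i) + 2·(3.1180+2.2654i) = 9.2916+12.1392i
Z[2] = 4·(5.2361+1.1756i) + 2·(0.8820+2.7144i) = 22.7084+10.1312i
Z[3] = 4·(5.2361-1.1756i) + 2·(0.8820-2.7144i) = 22.7084-10.1312i
Z[4] = 4·(0.7639-1.9021i) + 2·(3.1180-2.2654i) = 9.2916-12.1392i

DFT(4x + 2y) = 4·X + 2·Y = [26, 9.2916+12.1392i, 22.7084+10.1312i, 22.7084-10.1312i, 9.2916-12.1392i]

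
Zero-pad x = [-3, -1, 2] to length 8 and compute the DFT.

Original 3-point DFT: [-2, -3.5000+2.5981i, -3.5000-2.5981i]
Zero-padded 8-point DFT provides frequency interpolation.

DFT_8([x, 0, ...]) = [-2, -3.7071-1.2929i, -5+1i, -2.2929+2.7071i, 0, -2.2929-2.7071i, -5-1i, -3.7071+1.2929i]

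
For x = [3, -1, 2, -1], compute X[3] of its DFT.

X[3] = Σ(n=0 to 3) x[n] · ω_4^(3n) where ω_4 = e^(-2πi/4)
= (3)·ω_4^0 + (-1)·ω_4^3 + (2)·ω_4^6 + (-1)·ω_4^9

X[3] = 1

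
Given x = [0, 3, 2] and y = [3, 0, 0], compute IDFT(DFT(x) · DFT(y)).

(x ⊛ y)[n] = Σ(m=0 to 2) x[m] · y[(n-m) mod 3]

Computing each output sample:
(x ⊛ y)[0] = 0
(x ⊛ y)[1] = 9
(x ⊛ y)[2] = 6

x ⊛ y = [0, 9, 6]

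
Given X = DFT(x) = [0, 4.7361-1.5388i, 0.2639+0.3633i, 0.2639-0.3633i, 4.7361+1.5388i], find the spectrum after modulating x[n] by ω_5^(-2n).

Modulation property: DFT(ω_5^(-2n)·x[n]) = X[(k-2) mod 5], so circularly shift X by 2 positions.

X[k-2] = [0.2639-0.3633i, 4.7361+1.5388i, 0, 4.7361-1.5388i, 0.2639+0.3633i]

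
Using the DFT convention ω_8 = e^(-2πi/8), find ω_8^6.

ω_8^6 = e^(-2πi·6/8)
= cos(-2π·6/8) + i·sin(-2π·6/8)
= cos(-12π/8) + i·sin(-12π/8)

ω_8^6 = cos(-12π/8) + i·sin(-12π/8) = 1i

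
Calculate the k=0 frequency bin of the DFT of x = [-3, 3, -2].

X[0] = Σ(n=0 to 2) x[n] · ω_3^0 = Σ x[n]
= (-3) + (3) + (-2)

X[0] = -2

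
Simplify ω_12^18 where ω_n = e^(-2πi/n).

Since ω_12^12 = 1, powers reduce modulo 12.
18 mod 12 = 6
So ω_12^18 = ω_12^6 = e^(-2πi·6/12)

ω_12^18 = ω_12^6 = -1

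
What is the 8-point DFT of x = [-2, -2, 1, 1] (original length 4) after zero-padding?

Original 4-point DFT: [-2, -3+3i, 0, -3-3i]
Zero-padded 8-point DFT provides frequency interpolation.

DFT_8([x, 0, ...]) = [-2, -4.1213-0.2929i, -3+3i, 0.1213+1.7071i, 0, 0.1213-1.7071i, -3-3i, -4.1213+0.2929i]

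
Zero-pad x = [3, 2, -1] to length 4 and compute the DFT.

Original 3-point DFT: [4, 2.5000-2.5981i, 2.5000+2.5981i]
Zero-padded 4-point DFT provides frequency interpolation.

DFT_4([x, 0, ...]) = [4, 4-2i, 0, 4+2i]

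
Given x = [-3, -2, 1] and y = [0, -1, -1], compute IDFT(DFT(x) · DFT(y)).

(x ⊛ y)[n] = Σ(m=0 to 2) x[m] · y[(n-m) mod 3]

Computing each output sample:
(x ⊛ y)[0] = 1
(x ⊛ y)[1] = 2
(x ⊛ y)[2] = 5

x ⊛ y = [1, 2, 5]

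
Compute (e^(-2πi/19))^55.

Since ω_19^19 = 1, powers reduce modulo 19.
55 mod 19 = 17
So ω_19^55 = ω_19^17 = e^(-2πi·17/19)

ω_19^55 = ω_19^17 = 0.7891+0.6142i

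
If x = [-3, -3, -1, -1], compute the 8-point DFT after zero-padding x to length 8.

Original 4-point DFT: [-8, -2+2i, 0, -2-2i]
Zero-padded 8-point DFT provides frequency interpolation.

DFT_8([x, 0, ...]) = [-8, -4.4142+3.8284i, -2+2i, -1.5858+1.8284i, 0, -1.5858-1.8284i, -2-2i, -4.4142-3.8284i]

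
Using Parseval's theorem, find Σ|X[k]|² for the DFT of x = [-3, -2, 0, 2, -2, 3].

Parseval: Σ|x[n]|² = (1/N)Σ|X[k]|², so Σ|X[k]|² = N·Σ|x[n]|² = 6·30.0000

Σ|X[k]|² = N·Σ|x[n]|² = 6·30.0000 = 180.0000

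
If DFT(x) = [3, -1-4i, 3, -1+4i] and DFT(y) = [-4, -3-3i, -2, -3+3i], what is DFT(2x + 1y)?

By linearity: DFT(2x + 1y) = 2·DFT(x) + 1·DFT(y)
= 2·[3, -1-4i, 3, -1+4i] + 1·[-4, -3-3i, -2, -3+3i]

Computing element-wise:
Z[0] = 2·(3) + 1·(-4) = 2
Z[1] = 2·(-1-4i) + 1·(-3-3i) = -5-11i
Z[2] = 2·(3) + 1·(-2) = 4
Z[3] = 2·(-1+4i) + 1·(-3+3i) = -5+11i

DFT(2x + 1y) = 2·X + 1·Y = [2, -5-11i, 4, -5+11i]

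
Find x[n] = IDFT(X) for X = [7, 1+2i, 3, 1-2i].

x[n] = (1/4) Σ(k=0 to 3) X[k] · e^(2πikn/4)

Computing each x[n]:
x[0] = 3
x[1] = 0
x[2] = 2
x[3] = 2

x = [3, 0, 2, 2]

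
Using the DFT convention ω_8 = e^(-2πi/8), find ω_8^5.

ω_8^5 = e^(-2πi·5/8)
= cos(-2π·5/8) + i·sin(-2π·5/8)
= cos(-10π/8) + i·sin(-10π/8)

ω_8^5 = cos(-10π/8) + i·sin(-10π/8) = -0.7071+0.7071i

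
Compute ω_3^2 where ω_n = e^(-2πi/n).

ω_3^2 = e^(-2πi·2/3)
= cos(-2π·2/3) + i·sin(-2π·2/3)
= cos(-4π/3) + i·sin(-4π/3)

ω_3^2 = cos(-4π/3) + i·sin(-4π/3) = -0.5000+0.8660i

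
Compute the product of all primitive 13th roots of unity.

The primitive 13th roots of unity are ω_13^k for k coprime to 13: k ∈ {1, 2, 3, 4, 5, 6, 7, 8, 9, 10, 11, 12}
Their product equals the constant term of the cyclotomic polynomial Φ_13(x) up to sign.
For n ≥ 3, the product of all primitive nth roots of unity is 1. (For n=1 it is 1; for n=2 it is -1.)

1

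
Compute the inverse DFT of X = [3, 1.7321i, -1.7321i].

x[n] = (1/3) Σ(k=0 to 2) X[k] · e^(2πikn/3)

Computing each x[n]:
x[0] = 1
x[1] = 0
x[2] = 2

x = [1, 0, 2]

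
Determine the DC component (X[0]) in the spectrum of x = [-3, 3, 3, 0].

X[0] = Σ(n=0 to 3) x[n] · ω_4^0 = Σ x[n]
= (-3) + (3) + (3) + (0)

X[0] = 3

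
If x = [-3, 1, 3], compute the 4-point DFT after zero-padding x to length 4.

Original 3-point DFT: [1, -5.0000+1.7321i, -5.0000-1.7321i]
Zero-padded 4-point DFT provides frequency interpolation.

DFT_4([x, 0, ...]) = [1, -6-1i, -1, -6+1i]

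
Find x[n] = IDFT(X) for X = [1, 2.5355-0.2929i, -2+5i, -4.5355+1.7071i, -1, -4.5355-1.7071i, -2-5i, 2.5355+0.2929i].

x[n] = (1/8) Σ(k=0 to 7) X[k] · e^(2πikn/8)

Computing each x[n]:
x[0] = -1
x[1] = 0
x[2] = 1
x[3] = 0
x[4] = 0
x[5] = -2
x[6] = 0
x[7] = 3

x = [-1, 0, 1, 0, 0, -2, 0, 3]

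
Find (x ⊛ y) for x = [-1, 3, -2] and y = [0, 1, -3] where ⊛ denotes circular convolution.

(x ⊛ y)[n] = Σ(m=0 to 2) x[m] · y[(n-m) mod 3]

Computing each output sample:
(x ⊛ y)[0] = -11
(x ⊛ y)[1] = 5
(x ⊛ y)[2] = 6

x ⊛ y = [-11, 5, 6]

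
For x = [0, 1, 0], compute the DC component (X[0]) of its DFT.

X[0] = Σ(n=0 to 2) x[n] · ω_3^0 = Σ x[n]
= (0) + (1) + (0)

X[0] = 1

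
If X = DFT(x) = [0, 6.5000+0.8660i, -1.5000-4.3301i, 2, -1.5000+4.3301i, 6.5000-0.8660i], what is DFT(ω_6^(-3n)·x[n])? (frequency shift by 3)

Modulation property: DFT(ω_6^(-3n)·x[n]) = X[(k-3) mod 6], so circularly shift X by 3 positions.

X[k-3] = [2, -1.5000+4.3301i, 6.5000-0.8660i, 0, 6.5000+0.8660i, -1.5000-4.3301i]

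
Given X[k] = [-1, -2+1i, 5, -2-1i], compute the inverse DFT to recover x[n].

x[n] = (1/4) Σ(k=0 to 3) X[k] · e^(2πikn/4)

Computing each x[n]:
x[0] = 0
x[1] = -2
x[2] = 2
x[3] = -1

x = [0, -2, 2, -1]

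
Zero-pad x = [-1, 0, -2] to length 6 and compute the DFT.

Original 3-point DFT: [-3, -1.7321i, 1.7321i]
Zero-padded 6-point DFT provides frequency interpolation.

DFT_6([x, 0, ...]) = [-3, 1.7321i, -1.7321i, -3, 1.7321i, -1.7321i]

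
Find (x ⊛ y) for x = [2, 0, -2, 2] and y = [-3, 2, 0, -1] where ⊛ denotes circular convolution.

(x ⊛ y)[n] = Σ(m=0 to 3) x[m] · y[(n-m) mod 4]

Computing each output sample:
(x ⊛ y)[0] = -2
(x ⊛ y)[1] = 6
(x ⊛ y)[2] = 4
(x ⊛ y)[3] = -12

x ⊛ y = [-2, 6, 4, -12]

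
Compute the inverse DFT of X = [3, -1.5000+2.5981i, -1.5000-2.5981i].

x[n] = (1/3) Σ(k=0 to 2) X[k] · e^(2πikn/3)

Computing each x[n]:
x[0] = 0
x[1] = 0
x[2] = 3

x = [0, 0, 3]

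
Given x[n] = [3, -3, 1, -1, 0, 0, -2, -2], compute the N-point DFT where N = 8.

X[k] = Σ(n=0 to 7) x[n] · ω_8^(nk)
where ω_8 = e^(-2πi/8)

Computing each X[k]:
X[0] = -4
X[1] = 0.1716-1.5858i
X[2] = 4
X[3] = 5.8284+4.4142i
X[4] = 8
X[5] = 5.8284-4.4142i
X[6] = 4
X[7] = 0.1716+1.5858i

X = [-4, 0.1716-1.5858i, 4, 5.8284+4.4142i, 8, 5.8284-4.4142i, 4, 0.1716+1.5858i]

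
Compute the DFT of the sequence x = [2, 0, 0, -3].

X[k] = Σ(n=0 to 3) x[n] · ω_4^(nk)
where ω_4 = e^(-2πi/4)

Computing each X[k]:
X[0] = -1
X[1] = 2-3i
X[2] = 5
X[3] = 2+3i

X = [-1, 2-3i, 5, 2+3i]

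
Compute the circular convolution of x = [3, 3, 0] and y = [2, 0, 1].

(x ⊛ y)[n] = Σ(m=0 to 2) x[m] · y[(n-m) mod 3]

Computing each output sample:
(x ⊛ y)[0] = 9
(x ⊛ y)[1] = 6
(x ⊛ y)[2] = 3

x ⊛ y = [9, 6, 3]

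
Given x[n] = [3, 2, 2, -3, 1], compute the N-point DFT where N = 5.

X[k] = Σ(n=0 to 4) x[n] · ω_5^(nk)
where ω_5 = e^(-2πi/5)

Computing each X[k]:
X[0] = 5
X[1] = 4.7361-3.8900i
X[2] = 0.2639+4.1675i
X[3] = 0.2639-4.1675i
X[4] = 4.7361+3.8900i

X = [5, 4.7361-3.8900i, 0.2639+4.1675i, 0.2639-4.1675i, 4.7361+3.8900i]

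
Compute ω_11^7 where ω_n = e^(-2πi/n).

ω_11^7 = e^(-2πi·7/11)
= cos(-2π·7/11) + i·sin(-2π·7/11)
= cos(-14π/11) + i·sin(-14π/11)

ω_11^7 = cos(-14π/11) + i·sin(-14π/11) = -0.6549+0.7557i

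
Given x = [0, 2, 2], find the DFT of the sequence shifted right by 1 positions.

Time shift by 1: X_shifted[k] = ω_3^(1k) · X[k]
Shifted x = [2, 0, 2]

DFT(x[n-1]) = [4, 1.0000+1.7321i, 1.0000-1.7321i]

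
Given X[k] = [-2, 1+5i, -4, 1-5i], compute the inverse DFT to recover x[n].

x[n] = (1/4) Σ(k=0 to 3) X[k] · e^(2πikn/4)

Computing each x[n]:
x[0] = -1
x[1] = -2
x[2] = -2
x[3] = 3

x = [-1, -2, -2, 3]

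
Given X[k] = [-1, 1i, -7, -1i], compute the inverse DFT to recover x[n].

x[n] = (1/4) Σ(k=0 to 3) X[k] · e^(2πikn/4)

Computing each x[n]:
x[0] = -2
x[1] = 1
x[2] = -2
x[3] = 2

x = [-2, 1, -2, 2]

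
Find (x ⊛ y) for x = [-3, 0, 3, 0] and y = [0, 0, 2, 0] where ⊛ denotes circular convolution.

(x ⊛ y)[n] = Σ(m=0 to 3) x[m] · y[(n-m) mod 4]

Computing each output sample:
(x ⊛ y)[0] = 6
(x ⊛ y)[1] = 0
(x ⊛ y)[2] = -6
(x ⊛ y)[3] = 0

x ⊛ y = [6, 0, -6, 0]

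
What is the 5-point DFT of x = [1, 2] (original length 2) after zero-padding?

Original 2-point DFT: [3, -1]
Zero-padded 5-point DFT provides frequency interpolation.

DFT_5([x, 0, ...]) = [3, 1.6180-1.9021i, -0.6180-1.1756i, -0.6180+1.1756i, 1.6180+1.9021i]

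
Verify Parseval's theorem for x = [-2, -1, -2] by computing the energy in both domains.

Time domain:
Σ|x[n]|² = |-2|² + |-1|² + |-2|² = 9.0000

Frequency domain:
(1/3)Σ|X[k]|² = (1/3)(|-5|² + |-0.5000-0.8660i|² + |-0.5000+0.8660i|²) = (1/3)·27.0000 = 9.0000

Both sides agree, confirming Parseval's theorem.

Σ|x[n]|² = (1/N)Σ|X[k]|² = 9.0000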